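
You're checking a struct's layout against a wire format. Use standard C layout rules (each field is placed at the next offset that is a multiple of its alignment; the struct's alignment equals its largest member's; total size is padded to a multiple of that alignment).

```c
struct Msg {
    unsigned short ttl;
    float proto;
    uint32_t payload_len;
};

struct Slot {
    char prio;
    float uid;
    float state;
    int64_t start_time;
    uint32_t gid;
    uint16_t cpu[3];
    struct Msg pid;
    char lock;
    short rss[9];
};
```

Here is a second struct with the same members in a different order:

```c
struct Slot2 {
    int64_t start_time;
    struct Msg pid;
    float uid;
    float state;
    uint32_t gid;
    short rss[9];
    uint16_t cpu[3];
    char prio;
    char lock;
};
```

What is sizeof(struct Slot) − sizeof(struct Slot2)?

8

Msg: ttl at 0 (size 2, align 2) → ends 2; pad 2 to align 4 for proto; proto at 4 (size 4, align 4) → ends 8; payload_len at 8 (size 4, align 4) → ends 12; total 12 bytes, alignment 4
prio at 0 (size 1, align 1) → ends 1
pad 3 to align 4 for uid
uid at 4 (size 4, align 4) → ends 8
state at 8 (size 4, align 4) → ends 12
pad 4 to align 8 for start_time
start_time at 16 (size 8, align 8) → ends 24
gid at 24 (size 4, align 4) → ends 28
cpu at 28 (size 6, align 2) → ends 34
pad 2 to align 4 for pid
pid at 36 (size 12, align 4) → ends 48
lock at 48 (size 1, align 1) → ends 49
pad 1 to align 2 for rss
rss at 50 (size 18, align 2) → ends 68
tail pad 4 to reach multiple of 8
total 72 bytes, alignment 8
— Slot2 —
start_time at 0 (size 8, align 8) → ends 8
pid at 8 (size 12, align 4) → ends 20
uid at 20 (size 4, align 4) → ends 24
state at 24 (size 4, align 4) → ends 28
gid at 28 (size 4, align 4) → ends 32
rss at 32 (size 18, align 2) → ends 50
cpu at 50 (size 6, align 2) → ends 56
prio at 56 (size 1, align 1) → ends 57
lock at 57 (size 1, align 1) → ends 58
tail pad 6 to reach multiple of 8
total 64 bytes, alignment 8
72 − 64 = 8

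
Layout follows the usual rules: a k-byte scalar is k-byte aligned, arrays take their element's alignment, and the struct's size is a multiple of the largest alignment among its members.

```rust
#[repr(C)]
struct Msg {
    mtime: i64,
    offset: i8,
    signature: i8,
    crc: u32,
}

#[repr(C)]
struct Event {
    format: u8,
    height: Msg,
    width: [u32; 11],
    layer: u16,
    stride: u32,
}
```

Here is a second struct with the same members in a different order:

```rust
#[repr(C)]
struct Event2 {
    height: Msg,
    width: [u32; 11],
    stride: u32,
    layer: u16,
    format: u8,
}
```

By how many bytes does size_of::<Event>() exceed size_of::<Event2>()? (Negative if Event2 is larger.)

Msg: @0: mtime [8B, align 8] → 8; @8: offset [1B, align 1] → 9; @9: signature [1B, align 1] → 10; +2 pad (align 4); @12: crc [4B, align 4] → 16; size 16, align 8
@0: format [1B, align 1] → 1
+7 pad (align 8)
@8: height [16B, align 8] → 24
@24: width [44B, align 4] → 68
@68: layer [2B, align 2] → 70
+2 pad (align 4)
@72: stride [4B, align 4] → 76
+4 tail pad (align 8)
size 80, align 8
— Event2 —
@0: height [16B, align 8] → 16
@16: width [44B, align 4] → 60
@60: stride [4B, align 4] → 64
@64: layer [2B, align 2] → 66
@66: format [1B, align 1] → 67
+5 tail pad (align 8)
size 72, align 8
80 − 72 = 8

8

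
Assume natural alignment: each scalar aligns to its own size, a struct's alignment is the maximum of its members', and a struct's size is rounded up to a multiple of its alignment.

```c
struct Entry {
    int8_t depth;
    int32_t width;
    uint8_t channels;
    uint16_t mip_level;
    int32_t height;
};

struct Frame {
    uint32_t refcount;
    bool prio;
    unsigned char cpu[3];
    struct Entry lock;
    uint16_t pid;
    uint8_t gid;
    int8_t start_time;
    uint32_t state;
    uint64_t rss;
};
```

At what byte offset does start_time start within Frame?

27

Entry: 0..1  depth  (1B, 1-aligned); 1..4  -- padding (3B); 4..8  width  (4B, 4-aligned); 8..9  channels  (1B, 1-aligned); 9..10  -- padding (1B); 10..12  mip_level  (2B, 2-aligned); 12..16  height  (4B, 4-aligned); sizeof = 16, alignof = 4
0..4  refcount  (4B, 4-aligned)
4..5  prio  (1B, 1-aligned)
5..8  cpu  (3B, 1-aligned)
8..24  lock  (16B, 4-aligned)
24..26  pid  (2B, 2-aligned)
26..27  gid  (1B, 1-aligned)
27..28  start_time  (1B, 1-aligned)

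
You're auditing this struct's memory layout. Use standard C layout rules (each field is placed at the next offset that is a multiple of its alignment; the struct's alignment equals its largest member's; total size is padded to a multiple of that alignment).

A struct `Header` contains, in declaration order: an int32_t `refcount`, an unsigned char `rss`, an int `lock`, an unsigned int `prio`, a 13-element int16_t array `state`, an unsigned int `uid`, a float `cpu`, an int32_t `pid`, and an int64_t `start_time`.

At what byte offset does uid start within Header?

refcount at 0 (size 4, align 4) → ends 4
rss at 4 (size 1, align 1) → ends 5
pad 3 to align 4 for lock
lock at 8 (size 4, align 4) → ends 12
prio at 12 (size 4, align 4) → ends 16
state at 16 (size 26, align 2) → ends 42
pad 2 to align 4 for uid
uid at 44 (size 4, align 4) → ends 48

44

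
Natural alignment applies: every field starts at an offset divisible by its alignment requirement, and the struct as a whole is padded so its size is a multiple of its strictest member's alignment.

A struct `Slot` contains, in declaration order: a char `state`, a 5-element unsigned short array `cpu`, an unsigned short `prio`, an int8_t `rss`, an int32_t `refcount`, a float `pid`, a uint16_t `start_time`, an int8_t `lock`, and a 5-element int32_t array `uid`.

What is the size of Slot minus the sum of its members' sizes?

state at 0 (size 1, align 1) → ends 1
pad 1 to align 2 for cpu
cpu at 2 (size 10, align 2) → ends 12
prio at 12 (size 2, align 2) → ends 14
rss at 14 (size 1, align 1) → ends 15
pad 1 to align 4 for refcount
refcount at 16 (size 4, align 4) → ends 20
pid at 20 (size 4, align 4) → ends 24
start_time at 24 (size 2, align 2) → ends 26
lock at 26 (size 1, align 1) → ends 27
pad 1 to align 4 for uid
uid at 28 (size 20, align 4) → ends 48
total 48 bytes, alignment 4
data bytes 45, size 48 → padding 3

3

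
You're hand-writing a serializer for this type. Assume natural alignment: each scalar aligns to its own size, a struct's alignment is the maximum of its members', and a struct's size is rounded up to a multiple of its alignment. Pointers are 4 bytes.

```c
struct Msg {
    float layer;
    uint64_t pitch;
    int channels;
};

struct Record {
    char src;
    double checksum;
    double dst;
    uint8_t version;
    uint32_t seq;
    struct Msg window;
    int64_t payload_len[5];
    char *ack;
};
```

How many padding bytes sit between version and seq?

3

Msg: layer at 0 (size 4, align 4) → ends 4; pad 4 to align 8 for pitch; pitch at 8 (size 8, align 8) → ends 16; channels at 16 (size 4, align 4) → ends 20; tail pad 4 to reach multiple of 8; total 24 bytes, alignment 8
src at 0 (size 1, align 1) → ends 1
pad 7 to align 8 for checksum
checksum at 8 (size 8, align 8) → ends 16
dst at 16 (size 8, align 8) → ends 24
version at 24 (size 1, align 1) → ends 25
pad 3 to align 4 for seq
seq at 28 (size 4, align 4) → ends 32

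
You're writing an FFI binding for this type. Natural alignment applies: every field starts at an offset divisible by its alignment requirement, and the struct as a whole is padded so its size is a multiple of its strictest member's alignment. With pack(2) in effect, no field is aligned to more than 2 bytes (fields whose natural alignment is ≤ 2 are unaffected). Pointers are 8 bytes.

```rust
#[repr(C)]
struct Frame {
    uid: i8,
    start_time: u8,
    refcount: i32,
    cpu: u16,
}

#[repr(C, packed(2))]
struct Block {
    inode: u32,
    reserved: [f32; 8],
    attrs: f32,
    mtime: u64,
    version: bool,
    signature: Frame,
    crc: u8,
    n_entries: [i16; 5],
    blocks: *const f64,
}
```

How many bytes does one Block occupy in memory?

Frame: 0..1  uid  (1B, 1-aligned); 1..2  start_time  (1B, 1-aligned); 2..4  -- padding (2B); 4..8  refcount  (4B, 4-aligned); 8..10  cpu  (2B, 2-aligned); 10..12  -- tail padding (2B); sizeof = 12, alignof = 4
0..4  inode  (4B, 2-aligned)
4..36  reserved  (32B, 2-aligned)
36..40  attrs  (4B, 2-aligned)
40..48  mtime  (8B, 2-aligned)
48..49  version  (1B, 1-aligned)
49..50  -- padding (1B)
50..62  signature  (12B, 2-aligned)
62..63  crc  (1B, 1-aligned)
63..64  -- padding (1B)
64..74  n_entries  (10B, 2-aligned)
74..82  blocks  (8B, 2-aligned)
sizeof = 82, alignof = 2

82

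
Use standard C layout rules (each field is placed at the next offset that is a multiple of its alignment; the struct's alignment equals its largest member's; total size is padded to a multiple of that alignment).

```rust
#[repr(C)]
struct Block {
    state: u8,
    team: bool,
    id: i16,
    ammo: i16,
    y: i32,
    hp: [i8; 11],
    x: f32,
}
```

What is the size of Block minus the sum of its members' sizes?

0..1  state  (1B, 1-aligned)
1..2  team  (1B, 1-aligned)
2..4  id  (2B, 2-aligned)
4..6  ammo  (2B, 2-aligned)
6..8  -- padding (2B)
8..12  y  (4B, 4-aligned)
12..23  hp  (11B, 1-aligned)
23..24  -- padding (1B)
24..28  x  (4B, 4-aligned)
sizeof = 28, alignof = 4
data bytes 25, size 28 → padding 3

3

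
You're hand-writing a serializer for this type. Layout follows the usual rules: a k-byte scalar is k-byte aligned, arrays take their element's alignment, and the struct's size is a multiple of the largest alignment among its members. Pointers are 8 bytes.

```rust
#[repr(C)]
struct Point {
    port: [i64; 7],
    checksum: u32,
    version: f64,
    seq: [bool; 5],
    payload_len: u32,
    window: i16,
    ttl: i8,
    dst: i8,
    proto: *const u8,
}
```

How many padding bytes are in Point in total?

7

0..56  port  (56B, 8-aligned)
56..60  checksum  (4B, 4-aligned)
60..64  -- padding (4B)
64..72  version  (8B, 8-aligned)
72..77  seq  (5B, 1-aligned)
77..80  -- padding (3B)
80..84  payload_len  (4B, 4-aligned)
84..86  window  (2B, 2-aligned)
86..87  ttl  (1B, 1-aligned)
87..88  dst  (1B, 1-aligned)
88..96  proto  (8B, 8-aligned)
sizeof = 96, alignof = 8
data bytes 89, size 96 → padding 7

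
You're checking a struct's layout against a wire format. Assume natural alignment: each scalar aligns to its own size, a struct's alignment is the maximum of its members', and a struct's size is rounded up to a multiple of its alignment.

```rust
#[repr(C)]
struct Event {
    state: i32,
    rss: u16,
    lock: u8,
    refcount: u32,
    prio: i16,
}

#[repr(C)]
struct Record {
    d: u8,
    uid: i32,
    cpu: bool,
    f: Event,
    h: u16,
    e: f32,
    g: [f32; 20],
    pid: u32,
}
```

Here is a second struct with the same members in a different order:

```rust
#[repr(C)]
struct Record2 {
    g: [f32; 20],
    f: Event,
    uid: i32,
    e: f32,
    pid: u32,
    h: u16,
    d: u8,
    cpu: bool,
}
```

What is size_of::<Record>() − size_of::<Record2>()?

Event: state at 0 (size 4, align 4) → ends 4; rss at 4 (size 2, align 2) → ends 6; lock at 6 (size 1, align 1) → ends 7; pad 1 to align 4 for refcount; refcount at 8 (size 4, align 4) → ends 12; prio at 12 (size 2, align 2) → ends 14; tail pad 2 to reach multiple of 4; total 16 bytes, alignment 4
d at 0 (size 1, align 1) → ends 1
pad 3 to align 4 for uid
uid at 4 (size 4, align 4) → ends 8
cpu at 8 (size 1, align 1) → ends 9
pad 3 to align 4 for f
f at 12 (size 16, align 4) → ends 28
h at 28 (size 2, align 2) → ends 30
pad 2 to align 4 for e
e at 32 (size 4, align 4) → ends 36
g at 36 (size 80, align 4) → ends 116
pid at 116 (size 4, align 4) → ends 120
total 120 bytes, alignment 4
— Record2 —
g at 0 (size 80, align 4) → ends 80
f at 80 (size 16, align 4) → ends 96
uid at 96 (size 4, align 4) → ends 100
e at 100 (size 4, align 4) → ends 104
pid at 104 (size 4, align 4) → ends 108
h at 108 (size 2, align 2) → ends 110
d at 110 (size 1, align 1) → ends 111
cpu at 111 (size 1, align 1) → ends 112
total 112 bytes, alignment 4
120 − 112 = 8

8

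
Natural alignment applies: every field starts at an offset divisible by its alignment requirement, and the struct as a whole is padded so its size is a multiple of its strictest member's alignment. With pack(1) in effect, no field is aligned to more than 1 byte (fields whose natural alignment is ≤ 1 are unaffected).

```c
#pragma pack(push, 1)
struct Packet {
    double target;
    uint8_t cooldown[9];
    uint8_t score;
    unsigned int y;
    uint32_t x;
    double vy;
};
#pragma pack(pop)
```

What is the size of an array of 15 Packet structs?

@0: target [8B, align 1] → 8
@8: cooldown [9B, align 1] → 17
@17: score [1B, align 1] → 18
@18: y [4B, align 1] → 22
@22: x [4B, align 1] → 26
@26: vy [8B, align 1] → 34
size 34, align 1
array of 15: 15 × 34 = 510

510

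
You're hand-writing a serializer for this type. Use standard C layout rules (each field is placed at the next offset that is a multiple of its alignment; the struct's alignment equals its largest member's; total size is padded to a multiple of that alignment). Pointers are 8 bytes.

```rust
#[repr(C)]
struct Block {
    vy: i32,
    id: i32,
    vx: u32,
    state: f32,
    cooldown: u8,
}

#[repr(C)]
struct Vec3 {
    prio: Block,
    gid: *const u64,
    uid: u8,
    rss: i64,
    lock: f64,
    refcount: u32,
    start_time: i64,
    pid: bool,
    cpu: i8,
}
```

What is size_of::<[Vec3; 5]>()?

400

Block: 0..4  vy  (4B, 4-aligned); 4..8  id  (4B, 4-aligned); 8..12  vx  (4B, 4-aligned); 12..16  state  (4B, 4-aligned); 16..17  cooldown  (1B, 1-aligned); 17..20  -- tail padding (3B); sizeof = 20, alignof = 4
0..20  prio  (20B, 4-aligned)
20..24  -- padding (4B)
24..32  gid  (8B, 8-aligned)
32..33  uid  (1B, 1-aligned)
33..40  -- padding (7B)
40..48  rss  (8B, 8-aligned)
48..56  lock  (8B, 8-aligned)
56..60  refcount  (4B, 4-aligned)
60..64  -- padding (4B)
64..72  start_time  (8B, 8-aligned)
72..73  pid  (1B, 1-aligned)
73..74  cpu  (1B, 1-aligned)
74..80  -- tail padding (6B)
sizeof = 80, alignof = 8
array of 5: 5 × 80 = 400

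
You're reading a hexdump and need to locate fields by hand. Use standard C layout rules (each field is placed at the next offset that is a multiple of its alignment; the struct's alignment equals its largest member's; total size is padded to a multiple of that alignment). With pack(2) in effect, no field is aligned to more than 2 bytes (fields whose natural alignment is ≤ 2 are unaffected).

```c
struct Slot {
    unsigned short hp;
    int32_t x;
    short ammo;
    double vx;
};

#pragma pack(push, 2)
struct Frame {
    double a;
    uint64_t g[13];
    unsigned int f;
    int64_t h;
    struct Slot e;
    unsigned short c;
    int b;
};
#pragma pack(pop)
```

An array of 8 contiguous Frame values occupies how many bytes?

Slot: 0..2  hp  (2B, 2-aligned); 2..4  -- padding (2B); 4..8  x  (4B, 4-aligned); 8..10  ammo  (2B, 2-aligned); 10..16  -- padding (6B); 16..24  vx  (8B, 8-aligned); sizeof = 24, alignof = 8
0..8  a  (8B, 2-aligned)
8..112  g  (104B, 2-aligned)
112..116  f  (4B, 2-aligned)
116..124  h  (8B, 2-aligned)
124..148  e  (24B, 2-aligned)
148..150  c  (2B, 2-aligned)
150..154  b  (4B, 2-aligned)
sizeof = 154, alignof = 2
array of 8: 8 × 154 = 1232

1232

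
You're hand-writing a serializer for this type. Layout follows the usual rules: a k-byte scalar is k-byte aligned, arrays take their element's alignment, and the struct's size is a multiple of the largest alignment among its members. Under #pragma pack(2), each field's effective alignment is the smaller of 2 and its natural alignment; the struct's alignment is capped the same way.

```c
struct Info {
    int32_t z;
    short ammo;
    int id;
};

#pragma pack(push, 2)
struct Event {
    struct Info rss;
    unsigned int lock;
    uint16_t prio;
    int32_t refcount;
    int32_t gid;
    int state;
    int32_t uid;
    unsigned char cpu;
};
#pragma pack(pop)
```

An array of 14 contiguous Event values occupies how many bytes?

Info: z at 0 (size 4, align 4) → ends 4; ammo at 4 (size 2, align 2) → ends 6; pad 2 to align 4 for id; id at 8 (size 4, align 4) → ends 12; total 12 bytes, alignment 4
rss at 0 (size 12, align 2) → ends 12
lock at 12 (size 4, align 2) → ends 16
prio at 16 (size 2, align 2) → ends 18
refcount at 18 (size 4, align 2) → ends 22
gid at 22 (size 4, align 2) → ends 26
state at 26 (size 4, align 2) → ends 30
uid at 30 (size 4, align 2) → ends 34
cpu at 34 (size 1, align 1) → ends 35
tail pad 1 to reach multiple of 2
total 36 bytes, alignment 2
array of 14: 14 × 36 = 504

504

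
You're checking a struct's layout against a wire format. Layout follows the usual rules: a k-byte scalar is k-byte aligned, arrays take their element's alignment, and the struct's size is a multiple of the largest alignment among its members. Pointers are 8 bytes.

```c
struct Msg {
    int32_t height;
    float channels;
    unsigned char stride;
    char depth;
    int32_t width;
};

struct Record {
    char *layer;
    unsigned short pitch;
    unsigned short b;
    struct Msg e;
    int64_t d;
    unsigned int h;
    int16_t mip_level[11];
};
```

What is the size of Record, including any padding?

Msg: height at 0 (size 4, align 4) → ends 4; channels at 4 (size 4, align 4) → ends 8; stride at 8 (size 1, align 1) → ends 9; depth at 9 (size 1, align 1) → ends 10; pad 2 to align 4 for width; width at 12 (size 4, align 4) → ends 16; total 16 bytes, alignment 4
layer at 0 (size 8, align 8) → ends 8
pitch at 8 (size 2, align 2) → ends 10
b at 10 (size 2, align 2) → ends 12
e at 12 (size 16, align 4) → ends 28
pad 4 to align 8 for d
d at 32 (size 8, align 8) → ends 40
h at 40 (size 4, align 4) → ends 44
mip_level at 44 (size 22, align 2) → ends 66
tail pad 6 to reach multiple of 8
total 72 bytes, alignment 8

72 bytes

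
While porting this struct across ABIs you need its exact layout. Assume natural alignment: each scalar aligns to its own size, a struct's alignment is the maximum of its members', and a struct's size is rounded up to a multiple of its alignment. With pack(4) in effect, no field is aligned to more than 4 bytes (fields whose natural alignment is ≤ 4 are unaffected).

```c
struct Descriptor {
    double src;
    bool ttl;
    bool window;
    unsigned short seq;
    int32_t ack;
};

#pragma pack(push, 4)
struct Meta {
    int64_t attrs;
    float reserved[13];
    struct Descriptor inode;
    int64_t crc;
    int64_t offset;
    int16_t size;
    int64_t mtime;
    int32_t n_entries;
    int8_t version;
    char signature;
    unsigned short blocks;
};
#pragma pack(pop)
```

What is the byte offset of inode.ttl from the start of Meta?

68

Descriptor: @0: src [8B, align 8] → 8; @8: ttl [1B, align 1] → 9; @9: window [1B, align 1] → 10; @10: seq [2B, align 2] → 12; @12: ack [4B, align 4] → 16; size 16, align 8
@0: attrs [8B, align 4] → 8
@8: reserved [52B, align 4] → 60
@60: inode [16B, align 4] → 76
within Descriptor: ttl at 8
60 + 8 = 68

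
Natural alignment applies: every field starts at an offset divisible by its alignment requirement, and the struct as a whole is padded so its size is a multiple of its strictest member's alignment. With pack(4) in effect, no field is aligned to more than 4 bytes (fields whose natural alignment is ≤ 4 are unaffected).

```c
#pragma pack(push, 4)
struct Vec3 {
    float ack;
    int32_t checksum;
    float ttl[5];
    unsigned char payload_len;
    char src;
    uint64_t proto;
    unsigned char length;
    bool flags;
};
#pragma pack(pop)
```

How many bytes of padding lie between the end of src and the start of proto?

2

0..4  ack  (4B, 4-aligned)
4..8  checksum  (4B, 4-aligned)
8..28  ttl  (20B, 4-aligned)
28..29  payload_len  (1B, 1-aligned)
29..30  src  (1B, 1-aligned)
30..32  -- padding (2B)
32..40  proto  (8B, 4-aligned)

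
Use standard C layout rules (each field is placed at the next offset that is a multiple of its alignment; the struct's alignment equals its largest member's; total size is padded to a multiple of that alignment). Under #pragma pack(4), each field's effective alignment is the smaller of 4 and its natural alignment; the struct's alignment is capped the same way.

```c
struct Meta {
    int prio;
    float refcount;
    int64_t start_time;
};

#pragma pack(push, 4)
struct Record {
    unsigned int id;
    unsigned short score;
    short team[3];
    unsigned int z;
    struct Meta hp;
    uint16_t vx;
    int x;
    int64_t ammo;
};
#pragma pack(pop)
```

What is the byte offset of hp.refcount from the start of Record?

20

Meta: @0: prio [4B, align 4] → 4; @4: refcount [4B, align 4] → 8; @8: start_time [8B, align 8] → 16; size 16, align 8
@0: id [4B, align 4] → 4
@4: score [2B, align 2] → 6
@6: team [6B, align 2] → 12
@12: z [4B, align 4] → 16
@16: hp [16B, align 4] → 32
within Meta: refcount at 4
16 + 4 = 20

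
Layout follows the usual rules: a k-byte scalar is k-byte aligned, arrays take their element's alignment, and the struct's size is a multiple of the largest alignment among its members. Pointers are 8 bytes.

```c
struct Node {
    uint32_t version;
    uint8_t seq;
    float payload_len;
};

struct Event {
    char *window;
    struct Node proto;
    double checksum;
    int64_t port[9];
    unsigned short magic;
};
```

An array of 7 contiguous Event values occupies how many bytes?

784

Node: version at 0 (size 4, align 4) → ends 4; seq at 4 (size 1, align 1) → ends 5; pad 3 to align 4 for payload_len; payload_len at 8 (size 4, align 4) → ends 12; total 12 bytes, alignment 4
window at 0 (size 8, align 8) → ends 8
proto at 8 (size 12, align 4) → ends 20
pad 4 to align 8 for checksum
checksum at 24 (size 8, align 8) → ends 32
port at 32 (size 72, align 8) → ends 104
magic at 104 (size 2, align 2) → ends 106
tail pad 6 to reach multiple of 8
total 112 bytes, alignment 8
array of 7: 7 × 112 = 784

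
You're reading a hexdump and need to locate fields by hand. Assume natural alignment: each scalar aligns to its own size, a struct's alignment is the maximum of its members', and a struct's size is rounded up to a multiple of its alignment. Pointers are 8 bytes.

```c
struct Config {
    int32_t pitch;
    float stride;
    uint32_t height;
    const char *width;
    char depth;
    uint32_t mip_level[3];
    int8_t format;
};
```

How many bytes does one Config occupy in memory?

0..4  pitch  (4B, 4-aligned)
4..8  stride  (4B, 4-aligned)
8..12  height  (4B, 4-aligned)
12..16  -- padding (4B)
16..24  width  (8B, 8-aligned)
24..25  depth  (1B, 1-aligned)
25..28  -- padding (3B)
28..40  mip_level  (12B, 4-aligned)
40..41  format  (1B, 1-aligned)
41..48  -- tail padding (7B)
sizeof = 48, alignof = 8

48 bytes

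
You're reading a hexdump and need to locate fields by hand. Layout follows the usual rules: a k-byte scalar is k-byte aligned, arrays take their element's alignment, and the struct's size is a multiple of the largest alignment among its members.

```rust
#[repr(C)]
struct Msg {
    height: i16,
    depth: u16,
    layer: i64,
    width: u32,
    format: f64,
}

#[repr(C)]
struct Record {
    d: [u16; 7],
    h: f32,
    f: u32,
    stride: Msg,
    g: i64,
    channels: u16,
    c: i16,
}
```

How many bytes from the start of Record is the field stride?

Msg: height at 0 (size 2, align 2) → ends 2; depth at 2 (size 2, align 2) → ends 4; pad 4 to align 8 for layer; layer at 8 (size 8, align 8) → ends 16; width at 16 (size 4, align 4) → ends 20; pad 4 to align 8 for format; format at 24 (size 8, align 8) → ends 32; total 32 bytes, alignment 8
d at 0 (size 14, align 2) → ends 14
pad 2 to align 4 for h
h at 16 (size 4, align 4) → ends 20
f at 20 (size 4, align 4) → ends 24
stride at 24 (size 32, align 8) → ends 56

24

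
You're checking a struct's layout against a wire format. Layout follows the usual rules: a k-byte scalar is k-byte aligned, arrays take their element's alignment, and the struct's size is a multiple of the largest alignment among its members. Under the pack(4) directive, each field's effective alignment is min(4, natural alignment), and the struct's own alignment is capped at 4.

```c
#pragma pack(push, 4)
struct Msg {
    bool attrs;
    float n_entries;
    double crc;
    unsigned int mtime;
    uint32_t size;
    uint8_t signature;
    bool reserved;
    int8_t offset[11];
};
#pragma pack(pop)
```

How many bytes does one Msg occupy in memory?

attrs at 0 (size 1, align 1) → ends 1
pad 3 to align 4 for n_entries
n_entries at 4 (size 4, align 4) → ends 8
crc at 8 (size 8, align 4) → ends 16
mtime at 16 (size 4, align 4) → ends 20
size at 20 (size 4, align 4) → ends 24
signature at 24 (size 1, align 1) → ends 25
reserved at 25 (size 1, align 1) → ends 26
offset at 26 (size 11, align 1) → ends 37
tail pad 3 to reach multiple of 4
total 40 bytes, alignment 4

40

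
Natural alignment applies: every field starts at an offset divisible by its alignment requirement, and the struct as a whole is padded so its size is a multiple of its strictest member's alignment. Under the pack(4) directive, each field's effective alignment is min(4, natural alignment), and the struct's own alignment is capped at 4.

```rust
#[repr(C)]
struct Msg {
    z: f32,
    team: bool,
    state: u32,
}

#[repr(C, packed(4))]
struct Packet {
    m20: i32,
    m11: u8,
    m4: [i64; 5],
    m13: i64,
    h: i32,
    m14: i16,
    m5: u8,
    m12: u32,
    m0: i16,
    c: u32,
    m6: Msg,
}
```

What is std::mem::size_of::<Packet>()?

88 bytes

Msg: z at 0 (size 4, align 4) → ends 4; team at 4 (size 1, align 1) → ends 5; pad 3 to align 4 for state; state at 8 (size 4, align 4) → ends 12; total 12 bytes, alignment 4
m20 at 0 (size 4, align 4) → ends 4
m11 at 4 (size 1, align 1) → ends 5
pad 3 to align 4 for m4
m4 at 8 (size 40, align 4) → ends 48
m13 at 48 (size 8, align 4) → ends 56
h at 56 (size 4, align 4) → ends 60
m14 at 60 (size 2, align 2) → ends 62
m5 at 62 (size 1, align 1) → ends 63
pad 1 to align 4 for m12
m12 at 64 (size 4, align 4) → ends 68
m0 at 68 (size 2, align 2) → ends 70
pad 2 to align 4 for c
c at 72 (size 4, align 4) → ends 76
m6 at 76 (size 12, align 4) → ends 88
total 88 bytes, alignment 4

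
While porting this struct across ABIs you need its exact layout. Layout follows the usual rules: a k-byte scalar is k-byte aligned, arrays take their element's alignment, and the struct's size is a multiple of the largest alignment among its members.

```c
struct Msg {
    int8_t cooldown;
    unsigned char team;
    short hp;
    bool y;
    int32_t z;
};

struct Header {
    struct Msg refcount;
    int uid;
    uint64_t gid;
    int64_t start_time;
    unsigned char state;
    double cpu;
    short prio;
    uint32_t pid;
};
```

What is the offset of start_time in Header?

24

Msg: cooldown at 0 (size 1, align 1) → ends 1; team at 1 (size 1, align 1) → ends 2; hp at 2 (size 2, align 2) → ends 4; y at 4 (size 1, align 1) → ends 5; pad 3 to align 4 for z; z at 8 (size 4, align 4) → ends 12; total 12 bytes, alignment 4
refcount at 0 (size 12, align 4) → ends 12
uid at 12 (size 4, align 4) → ends 16
gid at 16 (size 8, align 8) → ends 24
start_time at 24 (size 8, align 8) → ends 32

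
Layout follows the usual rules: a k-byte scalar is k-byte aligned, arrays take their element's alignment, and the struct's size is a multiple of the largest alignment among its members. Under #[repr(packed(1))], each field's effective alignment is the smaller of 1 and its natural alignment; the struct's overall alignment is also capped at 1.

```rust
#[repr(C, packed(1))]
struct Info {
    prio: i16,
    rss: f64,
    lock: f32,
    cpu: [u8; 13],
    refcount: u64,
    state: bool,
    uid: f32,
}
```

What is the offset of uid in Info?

36

@0: prio [2B, align 1] → 2
@2: rss [8B, align 1] → 10
@10: lock [4B, align 1] → 14
@14: cpu [13B, align 1] → 27
@27: refcount [8B, align 1] → 35
@35: state [1B, align 1] → 36
@36: uid [4B, align 1] → 40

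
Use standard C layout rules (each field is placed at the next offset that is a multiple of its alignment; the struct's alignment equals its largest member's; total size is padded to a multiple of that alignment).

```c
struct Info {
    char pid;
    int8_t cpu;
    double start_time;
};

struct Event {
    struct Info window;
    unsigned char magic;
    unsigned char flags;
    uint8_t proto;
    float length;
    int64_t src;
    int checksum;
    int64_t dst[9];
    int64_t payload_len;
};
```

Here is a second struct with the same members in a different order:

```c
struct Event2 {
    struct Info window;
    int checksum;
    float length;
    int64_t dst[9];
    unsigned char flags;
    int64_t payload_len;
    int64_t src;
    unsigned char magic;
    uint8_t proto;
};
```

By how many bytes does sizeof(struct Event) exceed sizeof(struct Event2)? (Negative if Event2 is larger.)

Info: @0: pid [1B, align 1] → 1; @1: cpu [1B, align 1] → 2; +6 pad (align 8); @8: start_time [8B, align 8] → 16; size 16, align 8
@0: window [16B, align 8] → 16
@16: magic [1B, align 1] → 17
@17: flags [1B, align 1] → 18
@18: proto [1B, align 1] → 19
+1 pad (align 4)
@20: length [4B, align 4] → 24
@24: src [8B, align 8] → 32
@32: checksum [4B, align 4] → 36
+4 pad (align 8)
@40: dst [72B, align 8] → 112
@112: payload_len [8B, align 8] → 120
size 120, align 8
— Event2 —
@0: window [16B, align 8] → 16
@16: checksum [4B, align 4] → 20
@20: length [4B, align 4] → 24
@24: dst [72B, align 8] → 96
@96: flags [1B, align 1] → 97
+7 pad (align 8)
@104: payload_len [8B, align 8] → 112
@112: src [8B, align 8] → 120
@120: magic [1B, align 1] → 121
@121: proto [1B, align 1] → 122
+6 tail pad (align 8)
size 128, align 8
120 − 128 = -8

-8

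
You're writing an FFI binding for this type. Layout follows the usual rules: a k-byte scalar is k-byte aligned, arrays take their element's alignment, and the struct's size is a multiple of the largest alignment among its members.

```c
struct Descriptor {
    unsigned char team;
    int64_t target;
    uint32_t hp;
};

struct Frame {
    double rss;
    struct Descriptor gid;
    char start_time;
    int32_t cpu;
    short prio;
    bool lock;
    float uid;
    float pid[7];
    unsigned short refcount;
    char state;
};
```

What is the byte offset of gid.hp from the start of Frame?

Descriptor: 0..1  team  (1B, 1-aligned); 1..8  -- padding (7B); 8..16  target  (8B, 8-aligned); 16..20  hp  (4B, 4-aligned); 20..24  -- tail padding (4B); sizeof = 24, alignof = 8
0..8  rss  (8B, 8-aligned)
8..32  gid  (24B, 8-aligned)
within Descriptor: hp at 16
8 + 16 = 24

24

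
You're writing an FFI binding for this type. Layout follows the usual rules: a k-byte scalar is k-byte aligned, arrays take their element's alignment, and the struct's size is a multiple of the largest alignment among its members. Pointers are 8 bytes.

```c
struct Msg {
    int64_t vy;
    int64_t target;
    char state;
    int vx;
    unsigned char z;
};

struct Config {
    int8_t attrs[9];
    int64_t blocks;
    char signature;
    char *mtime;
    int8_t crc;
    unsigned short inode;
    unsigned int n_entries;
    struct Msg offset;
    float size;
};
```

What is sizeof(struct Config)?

88

Msg: vy at 0 (size 8, align 8) → ends 8; target at 8 (size 8, align 8) → ends 16; state at 16 (size 1, align 1) → ends 17; pad 3 to align 4 for vx; vx at 20 (size 4, align 4) → ends 24; z at 24 (size 1, align 1) → ends 25; tail pad 7 to reach multiple of 8; total 32 bytes, alignment 8
attrs at 0 (size 9, align 1) → ends 9
pad 7 to align 8 for blocks
blocks at 16 (size 8, align 8) → ends 24
signature at 24 (size 1, align 1) → ends 25
pad 7 to align 8 for mtime
mtime at 32 (size 8, align 8) → ends 40
crc at 40 (size 1, align 1) → ends 41
pad 1 to align 2 for inode
inode at 42 (size 2, align 2) → ends 44
n_entries at 44 (size 4, align 4) → ends 48
offset at 48 (size 32, align 8) → ends 80
size at 80 (size 4, align 4) → ends 84
tail pad 4 to reach multiple of 8
total 88 bytes, alignment 8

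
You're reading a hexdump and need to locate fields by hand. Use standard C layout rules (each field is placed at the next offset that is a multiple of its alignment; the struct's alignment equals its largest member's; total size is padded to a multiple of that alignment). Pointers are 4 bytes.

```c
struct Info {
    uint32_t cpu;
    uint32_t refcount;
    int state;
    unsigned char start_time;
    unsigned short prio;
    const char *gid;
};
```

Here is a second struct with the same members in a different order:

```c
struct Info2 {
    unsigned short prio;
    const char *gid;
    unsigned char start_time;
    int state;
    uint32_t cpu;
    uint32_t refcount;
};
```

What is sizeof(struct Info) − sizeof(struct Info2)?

@0: cpu [4B, align 4] → 4
@4: refcount [4B, align 4] → 8
@8: state [4B, align 4] → 12
@12: start_time [1B, align 1] → 13
+1 pad (align 2)
@14: prio [2B, align 2] → 16
@16: gid [4B, align 4] → 20
size 20, align 4
— Info2 —
@0: prio [2B, align 2] → 2
+2 pad (align 4)
@4: gid [4B, align 4] → 8
@8: start_time [1B, align 1] → 9
+3 pad (align 4)
@12: state [4B, align 4] → 16
@16: cpu [4B, align 4] → 20
@20: refcount [4B, align 4] → 24
size 24, align 4
20 − 24 = -4

-4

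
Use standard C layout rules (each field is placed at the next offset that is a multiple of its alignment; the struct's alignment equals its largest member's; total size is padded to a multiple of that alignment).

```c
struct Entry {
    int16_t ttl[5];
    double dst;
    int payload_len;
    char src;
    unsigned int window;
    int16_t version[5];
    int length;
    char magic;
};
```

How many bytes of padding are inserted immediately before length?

2

@0: ttl [10B, align 2] → 10
+6 pad (align 8)
@16: dst [8B, align 8] → 24
@24: payload_len [4B, align 4] → 28
@28: src [1B, align 1] → 29
+3 pad (align 4)
@32: window [4B, align 4] → 36
@36: version [10B, align 2] → 46
+2 pad (align 4)
@48: length [4B, align 4] → 52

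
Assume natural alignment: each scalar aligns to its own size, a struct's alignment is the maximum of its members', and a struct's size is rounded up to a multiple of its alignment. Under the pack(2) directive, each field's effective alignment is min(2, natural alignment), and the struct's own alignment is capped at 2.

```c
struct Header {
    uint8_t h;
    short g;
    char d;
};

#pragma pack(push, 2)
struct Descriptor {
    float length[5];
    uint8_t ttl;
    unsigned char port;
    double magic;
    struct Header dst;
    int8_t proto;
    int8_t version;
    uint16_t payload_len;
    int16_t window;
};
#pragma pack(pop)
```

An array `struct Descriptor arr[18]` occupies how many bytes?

756

Header: 0..1  h  (1B, 1-aligned); 1..2  -- padding (1B); 2..4  g  (2B, 2-aligned); 4..5  d  (1B, 1-aligned); 5..6  -- tail padding (1B); sizeof = 6, alignof = 2
0..20  length  (20B, 2-aligned)
20..21  ttl  (1B, 1-aligned)
21..22  port  (1B, 1-aligned)
22..30  magic  (8B, 2-aligned)
30..36  dst  (6B, 2-aligned)
36..37  proto  (1B, 1-aligned)
37..38  version  (1B, 1-aligned)
38..40  payload_len  (2B, 2-aligned)
40..42  window  (2B, 2-aligned)
sizeof = 42, alignof = 2
array of 18: 18 × 42 = 756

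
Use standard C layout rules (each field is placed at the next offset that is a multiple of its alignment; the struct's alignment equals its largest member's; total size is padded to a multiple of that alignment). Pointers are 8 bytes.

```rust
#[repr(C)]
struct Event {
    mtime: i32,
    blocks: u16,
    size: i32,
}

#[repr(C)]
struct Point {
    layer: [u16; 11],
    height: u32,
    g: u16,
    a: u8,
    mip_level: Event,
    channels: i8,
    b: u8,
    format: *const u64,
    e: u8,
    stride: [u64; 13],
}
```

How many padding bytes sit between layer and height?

2

Event: @0: mtime [4B, align 4] → 4; @4: blocks [2B, align 2] → 6; +2 pad (align 4); @8: size [4B, align 4] → 12; size 12, align 4
@0: layer [22B, align 2] → 22
+2 pad (align 4)
@24: height [4B, align 4] → 28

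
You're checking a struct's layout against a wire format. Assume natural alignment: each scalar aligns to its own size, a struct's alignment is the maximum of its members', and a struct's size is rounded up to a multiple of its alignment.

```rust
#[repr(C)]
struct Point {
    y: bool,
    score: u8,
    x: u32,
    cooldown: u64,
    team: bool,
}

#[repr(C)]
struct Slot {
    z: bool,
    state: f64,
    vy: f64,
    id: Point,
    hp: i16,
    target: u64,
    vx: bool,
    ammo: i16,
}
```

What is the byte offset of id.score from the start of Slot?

25

Point: y at 0 (size 1, align 1) → ends 1; score at 1 (size 1, align 1) → ends 2; pad 2 to align 4 for x; x at 4 (size 4, align 4) → ends 8; cooldown at 8 (size 8, align 8) → ends 16; team at 16 (size 1, align 1) → ends 17; tail pad 7 to reach multiple of 8; total 24 bytes, alignment 8
z at 0 (size 1, align 1) → ends 1
pad 7 to align 8 for state
state at 8 (size 8, align 8) → ends 16
vy at 16 (size 8, align 8) → ends 24
id at 24 (size 24, align 8) → ends 48
within Point: score at 1
24 + 1 = 25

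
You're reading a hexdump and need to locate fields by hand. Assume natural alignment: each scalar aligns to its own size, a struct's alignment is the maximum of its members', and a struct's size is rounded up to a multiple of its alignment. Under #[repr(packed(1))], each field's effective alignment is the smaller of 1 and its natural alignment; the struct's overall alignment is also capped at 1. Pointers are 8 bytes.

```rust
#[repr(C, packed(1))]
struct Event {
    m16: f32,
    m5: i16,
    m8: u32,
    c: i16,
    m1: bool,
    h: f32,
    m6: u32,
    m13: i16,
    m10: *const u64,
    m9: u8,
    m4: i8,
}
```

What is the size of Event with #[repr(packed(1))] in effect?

@0: m16 [4B, align 1] → 4
@4: m5 [2B, align 1] → 6
@6: m8 [4B, align 1] → 10
@10: c [2B, align 1] → 12
@12: m1 [1B, align 1] → 13
@13: h [4B, align 1] → 17
@17: m6 [4B, align 1] → 21
@21: m13 [2B, align 1] → 23
@23: m10 [8B, align 1] → 31
@31: m9 [1B, align 1] → 32
@32: m4 [1B, align 1] → 33
size 33, align 1

33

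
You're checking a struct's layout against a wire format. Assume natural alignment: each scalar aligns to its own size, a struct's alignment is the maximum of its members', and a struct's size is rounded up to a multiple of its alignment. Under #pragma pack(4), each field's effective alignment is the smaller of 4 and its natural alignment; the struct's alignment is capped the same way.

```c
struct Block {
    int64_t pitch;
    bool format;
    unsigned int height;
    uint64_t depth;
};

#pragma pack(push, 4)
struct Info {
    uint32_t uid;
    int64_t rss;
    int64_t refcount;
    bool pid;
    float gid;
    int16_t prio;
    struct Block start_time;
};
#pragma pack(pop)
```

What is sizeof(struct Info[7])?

Block: pitch at 0 (size 8, align 8) → ends 8; format at 8 (size 1, align 1) → ends 9; pad 3 to align 4 for height; height at 12 (size 4, align 4) → ends 16; depth at 16 (size 8, align 8) → ends 24; total 24 bytes, alignment 8
uid at 0 (size 4, align 4) → ends 4
rss at 4 (size 8, align 4) → ends 12
refcount at 12 (size 8, align 4) → ends 20
pid at 20 (size 1, align 1) → ends 21
pad 3 to align 4 for gid
gid at 24 (size 4, align 4) → ends 28
prio at 28 (size 2, align 2) → ends 30
pad 2 to align 4 for start_time
start_time at 32 (size 24, align 4) → ends 56
total 56 bytes, alignment 4
array of 7: 7 × 56 = 392

392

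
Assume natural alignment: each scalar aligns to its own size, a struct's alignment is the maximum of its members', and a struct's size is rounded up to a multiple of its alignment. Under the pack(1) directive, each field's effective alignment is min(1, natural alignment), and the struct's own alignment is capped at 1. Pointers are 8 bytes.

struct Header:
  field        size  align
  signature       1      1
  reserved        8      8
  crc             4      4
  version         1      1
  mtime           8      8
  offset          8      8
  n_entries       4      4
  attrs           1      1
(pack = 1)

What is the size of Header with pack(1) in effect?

@0: signature [1B, align 1] → 1
@1: reserved [8B, align 1] → 9
@9: crc [4B, align 1] → 13
@13: version [1B, align 1] → 14
@14: mtime [8B, align 1] → 22
@22: offset [8B, align 1] → 30
@30: n_entries [4B, align 1] → 34
@34: attrs [1B, align 1] → 35
size 35, align 1

35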